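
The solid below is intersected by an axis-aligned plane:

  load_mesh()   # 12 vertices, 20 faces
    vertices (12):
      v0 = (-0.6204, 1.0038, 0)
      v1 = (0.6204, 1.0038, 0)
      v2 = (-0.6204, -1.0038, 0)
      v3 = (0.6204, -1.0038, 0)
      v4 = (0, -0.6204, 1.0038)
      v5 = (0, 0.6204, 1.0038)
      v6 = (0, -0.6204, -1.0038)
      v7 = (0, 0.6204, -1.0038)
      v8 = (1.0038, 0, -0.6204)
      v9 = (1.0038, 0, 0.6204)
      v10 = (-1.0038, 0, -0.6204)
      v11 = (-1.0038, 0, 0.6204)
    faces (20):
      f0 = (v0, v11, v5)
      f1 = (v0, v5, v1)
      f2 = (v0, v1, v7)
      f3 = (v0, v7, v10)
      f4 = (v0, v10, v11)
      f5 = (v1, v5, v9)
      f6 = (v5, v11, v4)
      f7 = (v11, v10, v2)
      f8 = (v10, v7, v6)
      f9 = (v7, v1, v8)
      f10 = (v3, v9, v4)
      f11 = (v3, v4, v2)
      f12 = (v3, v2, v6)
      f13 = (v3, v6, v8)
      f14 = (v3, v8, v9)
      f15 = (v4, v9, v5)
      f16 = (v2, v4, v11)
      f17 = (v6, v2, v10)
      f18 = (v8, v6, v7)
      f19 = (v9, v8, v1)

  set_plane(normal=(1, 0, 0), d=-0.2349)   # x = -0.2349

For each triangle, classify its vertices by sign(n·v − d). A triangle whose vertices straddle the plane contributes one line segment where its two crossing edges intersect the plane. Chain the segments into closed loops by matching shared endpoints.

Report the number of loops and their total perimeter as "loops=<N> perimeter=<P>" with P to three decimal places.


loops=1 perimeter=6.214

Straddling triangles (10 of 20):
  (v0,v11,v5) [--+] → (-0.2349, 0.47522, 0.91408)–(-0.2349, 0.765565, 0.623735)  len=0.4106
  (v0,v5,v1) [-++] → (-0.2349, 0.765565, 0.623735)–(-0.2349, 1.0038, 0)  len=0.6677
  (v0,v1,v7) [-++] → (-0.2349, 1.0038, 0)–(-0.2349, 0.765565, -0.623735)  len=0.6677
  (v0,v7,v10) [-+-] → (-0.2349, 0.765565, -0.623735)–(-0.2349, 0.47522, -0.91408)  len=0.4106
  (v5,v11,v4) [+-+] → (-0.2349, 0.47522, 0.91408)–(-0.2349, -0.47522, 0.91408)  len=0.9504
  (v10,v7,v6) [-++] → (-0.2349, 0.47522, -0.91408)–(-0.2349, -0.47522, -0.91408)  len=0.9504
  (v3,v4,v2) [++-] → (-0.2349, -0.765565, 0.623735)–(-0.2349, -1.0038, 0)  len=0.6677
  (v3,v2,v6) [+-+] → (-0.2349, -1.0038, 0)–(-0.2349, -0.765565, -0.623735)  len=0.6677
  (v2,v4,v11) [-+-] → (-0.2349, -0.765565, 0.623735)–(-0.2349, -0.47522, 0.91408)  len=0.4106
  (v6,v2,v10) [+--] → (-0.2349, -0.765565, -0.623735)–(-0.2349, -0.47522, -0.91408)  len=0.4106

Chained into 1 loop(s):
  loop 1: 10 segments, perimeter = 6.2141
Total perimeter = 6.214


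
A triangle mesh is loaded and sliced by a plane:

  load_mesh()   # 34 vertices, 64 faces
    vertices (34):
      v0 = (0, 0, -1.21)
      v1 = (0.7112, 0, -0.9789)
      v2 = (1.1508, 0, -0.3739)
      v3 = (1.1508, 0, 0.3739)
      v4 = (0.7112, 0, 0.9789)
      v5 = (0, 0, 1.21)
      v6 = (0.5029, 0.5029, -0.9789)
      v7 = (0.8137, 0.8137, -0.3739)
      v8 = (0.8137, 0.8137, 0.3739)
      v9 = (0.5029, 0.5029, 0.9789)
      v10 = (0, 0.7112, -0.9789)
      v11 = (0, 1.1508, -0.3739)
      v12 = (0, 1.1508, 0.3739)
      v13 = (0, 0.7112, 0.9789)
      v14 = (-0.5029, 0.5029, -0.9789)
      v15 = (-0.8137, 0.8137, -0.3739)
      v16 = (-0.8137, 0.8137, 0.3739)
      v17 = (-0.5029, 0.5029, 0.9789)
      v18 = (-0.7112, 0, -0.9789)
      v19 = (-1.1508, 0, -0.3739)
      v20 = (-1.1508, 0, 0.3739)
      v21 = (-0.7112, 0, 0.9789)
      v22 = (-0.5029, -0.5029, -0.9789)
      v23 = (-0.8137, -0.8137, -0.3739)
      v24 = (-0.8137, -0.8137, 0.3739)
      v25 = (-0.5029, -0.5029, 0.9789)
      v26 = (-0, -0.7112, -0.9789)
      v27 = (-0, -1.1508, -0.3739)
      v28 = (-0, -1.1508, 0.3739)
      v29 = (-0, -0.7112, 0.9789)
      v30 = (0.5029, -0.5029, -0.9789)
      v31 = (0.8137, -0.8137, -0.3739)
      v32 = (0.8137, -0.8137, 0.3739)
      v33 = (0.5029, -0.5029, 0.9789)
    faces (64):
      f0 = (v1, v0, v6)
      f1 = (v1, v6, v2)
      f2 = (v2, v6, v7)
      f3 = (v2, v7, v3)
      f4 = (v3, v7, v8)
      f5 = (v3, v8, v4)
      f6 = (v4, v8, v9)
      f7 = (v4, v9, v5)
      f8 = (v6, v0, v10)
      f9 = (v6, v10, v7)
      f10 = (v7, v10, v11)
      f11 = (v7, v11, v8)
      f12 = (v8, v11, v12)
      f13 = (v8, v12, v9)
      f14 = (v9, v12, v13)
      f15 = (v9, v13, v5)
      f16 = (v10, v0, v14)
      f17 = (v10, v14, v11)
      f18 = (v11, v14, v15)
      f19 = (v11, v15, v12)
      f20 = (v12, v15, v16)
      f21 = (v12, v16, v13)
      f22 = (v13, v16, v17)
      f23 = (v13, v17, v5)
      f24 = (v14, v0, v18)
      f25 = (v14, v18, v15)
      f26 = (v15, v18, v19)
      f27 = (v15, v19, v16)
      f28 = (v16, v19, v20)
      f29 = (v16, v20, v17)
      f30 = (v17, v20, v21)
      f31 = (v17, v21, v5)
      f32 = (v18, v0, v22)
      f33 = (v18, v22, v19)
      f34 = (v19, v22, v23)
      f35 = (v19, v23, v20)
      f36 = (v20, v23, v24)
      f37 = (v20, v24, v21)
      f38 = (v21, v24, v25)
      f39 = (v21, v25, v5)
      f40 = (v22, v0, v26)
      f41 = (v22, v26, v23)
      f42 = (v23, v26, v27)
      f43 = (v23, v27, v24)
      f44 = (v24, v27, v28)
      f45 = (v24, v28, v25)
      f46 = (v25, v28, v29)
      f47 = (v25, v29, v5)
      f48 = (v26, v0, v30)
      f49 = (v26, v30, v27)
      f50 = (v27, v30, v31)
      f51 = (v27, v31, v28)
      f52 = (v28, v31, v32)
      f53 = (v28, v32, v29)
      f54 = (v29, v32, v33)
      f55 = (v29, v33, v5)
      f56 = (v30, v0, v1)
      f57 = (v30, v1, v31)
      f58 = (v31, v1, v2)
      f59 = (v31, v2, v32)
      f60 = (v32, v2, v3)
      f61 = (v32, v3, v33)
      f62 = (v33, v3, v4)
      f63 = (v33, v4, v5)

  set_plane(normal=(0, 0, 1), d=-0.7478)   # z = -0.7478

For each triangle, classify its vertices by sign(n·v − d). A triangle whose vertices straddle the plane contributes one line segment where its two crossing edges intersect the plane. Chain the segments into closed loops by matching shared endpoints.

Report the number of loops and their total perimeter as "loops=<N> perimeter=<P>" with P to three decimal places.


Straddling triangles (16 of 64):
  (v1,v6,v2) [--+] → (0.750387, 0.310801, -0.7478)–(0.87912, 0, -0.7478)  len=0.3364
  (v2,v6,v7) [+-+] → (0.750387, 0.310801, -0.7478)–(0.62162, 0.62162, -0.7478)  len=0.3364
  (v6,v10,v7) [--+] → (0.31082, 0.750353, -0.7478)–(0.62162, 0.62162, -0.7478)  len=0.3364
  (v7,v10,v11) [+-+] → (0.31082, 0.750353, -0.7478)–(0, 0.87912, -0.7478)  len=0.3364
  (v10,v14,v11) [--+] → (-0.310801, 0.750387, -0.7478)–(0, 0.87912, -0.7478)  len=0.3364
  (v11,v14,v15) [+-+] → (-0.310801, 0.750387, -0.7478)–(-0.62162, 0.62162, -0.7478)  len=0.3364
  (v14,v18,v15) [--+] → (-0.750353, 0.31082, -0.7478)–(-0.62162, 0.62162, -0.7478)  len=0.3364
  (v15,v18,v19) [+-+] → (-0.750353, 0.31082, -0.7478)–(-0.87912, 0, -0.7478)  len=0.3364
  (v18,v22,v19) [--+] → (-0.750387, -0.310801, -0.7478)–(-0.87912, 0, -0.7478)  len=0.3364
  (v19,v22,v23) [+-+] → (-0.750387, -0.310801, -0.7478)–(-0.62162, -0.62162, -0.7478)  len=0.3364
  (v22,v26,v23) [--+] → (-0.31082, -0.750353, -0.7478)–(-0.62162, -0.62162, -0.7478)  len=0.3364
  (v23,v26,v27) [+-+] → (-0.31082, -0.750353, -0.7478)–(0, -0.87912, -0.7478)  len=0.3364
  (v26,v30,v27) [--+] → (0.310801, -0.750387, -0.7478)–(0, -0.87912, -0.7478)  len=0.3364
  (v27,v30,v31) [+-+] → (0.310801, -0.750387, -0.7478)–(0.62162, -0.62162, -0.7478)  len=0.3364
  (v30,v1,v31) [--+] → (0.750353, -0.31082, -0.7478)–(0.62162, -0.62162, -0.7478)  len=0.3364
  (v31,v1,v2) [+-+] → (0.750353, -0.31082, -0.7478)–(0.87912, 0, -0.7478)  len=0.3364

Chained into 1 loop(s):
  loop 1: 16 segments, perimeter = 5.3827
Total perimeter = 5.383

loops=1 perimeter=5.383


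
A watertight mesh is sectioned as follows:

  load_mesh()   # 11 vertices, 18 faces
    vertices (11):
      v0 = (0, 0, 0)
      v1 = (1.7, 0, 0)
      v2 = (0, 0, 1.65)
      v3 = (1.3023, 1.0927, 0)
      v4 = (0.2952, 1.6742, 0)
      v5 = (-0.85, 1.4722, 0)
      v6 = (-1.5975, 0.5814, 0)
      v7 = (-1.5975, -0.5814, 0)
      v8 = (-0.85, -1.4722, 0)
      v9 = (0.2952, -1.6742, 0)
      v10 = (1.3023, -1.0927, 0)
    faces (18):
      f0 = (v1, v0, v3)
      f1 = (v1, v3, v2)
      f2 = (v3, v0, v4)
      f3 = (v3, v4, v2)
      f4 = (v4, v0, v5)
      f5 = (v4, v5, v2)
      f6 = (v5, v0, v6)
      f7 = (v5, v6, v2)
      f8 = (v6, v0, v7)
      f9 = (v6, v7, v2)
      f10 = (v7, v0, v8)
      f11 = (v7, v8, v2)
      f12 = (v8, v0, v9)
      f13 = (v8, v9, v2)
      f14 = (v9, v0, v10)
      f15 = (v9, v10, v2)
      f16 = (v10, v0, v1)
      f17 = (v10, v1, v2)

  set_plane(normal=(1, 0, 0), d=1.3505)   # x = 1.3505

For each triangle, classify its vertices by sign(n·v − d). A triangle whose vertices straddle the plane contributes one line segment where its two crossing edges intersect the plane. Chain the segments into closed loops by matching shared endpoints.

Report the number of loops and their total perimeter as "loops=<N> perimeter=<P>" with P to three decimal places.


Straddling triangles (4 of 18):
  (v1,v0,v3) [+--] → (1.3505, 0, 0)–(1.3505, 0.960268, 0)  len=0.9603
  (v1,v3,v2) [+--] → (1.3505, 0.960268, 0)–(1.3505, 0, 0.339221)  len=1.0184
  (v10,v0,v1) [--+] → (1.3505, 0, 0)–(1.3505, -0.960268, 0)  len=0.9603
  (v10,v1,v2) [-+-] → (1.3505, -0.960268, 0)–(1.3505, 0, 0.339221)  len=1.0184

Chained into 1 loop(s):
  loop 1: 4 segments, perimeter = 3.9574
Total perimeter = 3.957

loops=1 perimeter=3.957


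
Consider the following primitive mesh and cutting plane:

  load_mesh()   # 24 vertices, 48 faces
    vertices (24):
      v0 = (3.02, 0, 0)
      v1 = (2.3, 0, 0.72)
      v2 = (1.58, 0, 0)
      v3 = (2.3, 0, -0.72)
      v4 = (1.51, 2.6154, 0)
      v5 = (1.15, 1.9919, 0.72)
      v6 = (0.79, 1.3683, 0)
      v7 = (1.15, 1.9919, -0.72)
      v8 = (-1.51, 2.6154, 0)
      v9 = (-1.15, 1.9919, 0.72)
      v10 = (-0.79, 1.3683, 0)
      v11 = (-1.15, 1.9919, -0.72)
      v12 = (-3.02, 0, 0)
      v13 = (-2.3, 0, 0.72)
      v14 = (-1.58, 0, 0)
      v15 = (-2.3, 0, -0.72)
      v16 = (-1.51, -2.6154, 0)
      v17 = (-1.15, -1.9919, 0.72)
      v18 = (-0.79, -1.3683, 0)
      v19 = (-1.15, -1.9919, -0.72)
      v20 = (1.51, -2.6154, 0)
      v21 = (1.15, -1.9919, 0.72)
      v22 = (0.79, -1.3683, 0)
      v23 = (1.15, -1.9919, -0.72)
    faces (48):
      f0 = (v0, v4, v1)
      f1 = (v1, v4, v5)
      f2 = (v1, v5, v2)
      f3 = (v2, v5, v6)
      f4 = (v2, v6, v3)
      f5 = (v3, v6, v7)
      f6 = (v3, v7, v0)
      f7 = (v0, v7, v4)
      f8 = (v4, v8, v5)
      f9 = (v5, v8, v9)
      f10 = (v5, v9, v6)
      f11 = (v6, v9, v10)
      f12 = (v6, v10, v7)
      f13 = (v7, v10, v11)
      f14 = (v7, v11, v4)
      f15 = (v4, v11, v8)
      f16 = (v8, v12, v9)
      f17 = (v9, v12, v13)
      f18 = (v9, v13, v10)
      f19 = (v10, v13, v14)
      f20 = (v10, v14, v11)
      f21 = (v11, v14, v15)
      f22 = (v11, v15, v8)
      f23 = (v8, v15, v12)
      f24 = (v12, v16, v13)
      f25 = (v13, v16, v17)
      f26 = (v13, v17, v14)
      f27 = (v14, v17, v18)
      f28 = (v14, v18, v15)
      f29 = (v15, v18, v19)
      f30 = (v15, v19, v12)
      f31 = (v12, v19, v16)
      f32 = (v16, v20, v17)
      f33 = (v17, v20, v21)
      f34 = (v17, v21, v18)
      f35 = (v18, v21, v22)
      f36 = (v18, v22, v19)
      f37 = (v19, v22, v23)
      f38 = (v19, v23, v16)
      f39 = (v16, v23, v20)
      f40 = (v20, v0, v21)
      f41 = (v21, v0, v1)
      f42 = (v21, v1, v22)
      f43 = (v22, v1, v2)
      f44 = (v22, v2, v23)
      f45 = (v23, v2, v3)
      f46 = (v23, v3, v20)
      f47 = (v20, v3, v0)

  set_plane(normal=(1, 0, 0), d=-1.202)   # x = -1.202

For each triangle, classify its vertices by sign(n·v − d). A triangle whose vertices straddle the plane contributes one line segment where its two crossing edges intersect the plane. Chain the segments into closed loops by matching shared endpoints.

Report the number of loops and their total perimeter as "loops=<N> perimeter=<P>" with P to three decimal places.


loops=2 perimeter=9.852

Straddling triangles (20 of 48):
  (v4,v8,v5) [+-+] → (-1.202, 2.6154, 0)–(-1.202, 2.54321, 0.0833684)  len=0.1103
  (v5,v8,v9) [+-+] → (-1.202, 2.54321, 0.0833684)–(-1.202, 2.08196, 0.616)  len=0.7046
  (v4,v11,v8) [++-] → (-1.202, 2.08196, -0.616)–(-1.202, 2.6154, 0)  len=0.8149
  (v8,v12,v9) [--+] → (-1.202, 1.93651, 0.699979)–(-1.202, 2.08196, 0.616)  len=0.1680
  (v9,v12,v13) [+--] → (-1.202, 1.93651, 0.699979)–(-1.202, 1.90183, 0.72)  len=0.0400
  (v9,v13,v10) [+-+] → (-1.202, 1.90183, 0.72)–(-1.202, 0.994963, 0.19645)  len=1.0471
  (v10,v13,v14) [+--] → (-1.202, 0.994963, 0.19645)–(-1.202, 0.654706, 0)  len=0.3929
  (v10,v14,v11) [+-+] → (-1.202, 0.654706, 0)–(-1.202, 1.75102, -0.63293)  len=1.2659
  (v11,v14,v15) [+--] → (-1.202, 1.75102, -0.63293)–(-1.202, 1.90183, -0.72)  len=0.1741
  (v11,v15,v8) [+--] → (-1.202, 1.90183, -0.72)–(-1.202, 2.08196, -0.616)  len=0.2080
  (v13,v16,v17) [--+] → (-1.202, -2.08196, 0.616)–(-1.202, -1.90183, 0.72)  len=0.2080
  (v13,v17,v14) [-+-] → (-1.202, -1.90183, 0.72)–(-1.202, -1.75102, 0.63293)  len=0.1741
  (v14,v17,v18) [-++] → (-1.202, -1.75102, 0.63293)–(-1.202, -0.654706, 0)  len=1.2659
  (v14,v18,v15) [-+-] → (-1.202, -0.654706, 0)–(-1.202, -0.994963, -0.19645)  len=0.3929
  (v15,v18,v19) [-++] → (-1.202, -0.994963, -0.19645)–(-1.202, -1.90183, -0.72)  len=1.0471
  (v15,v19,v12) [-+-] → (-1.202, -1.90183, -0.72)–(-1.202, -1.93651, -0.699979)  len=0.0400
  (v12,v19,v16) [-+-] → (-1.202, -1.93651, -0.699979)–(-1.202, -2.08196, -0.616)  len=0.1680
  (v16,v20,v17) [-++] → (-1.202, -2.6154, 0)–(-1.202, -2.08196, 0.616)  len=0.8149
  (v19,v23,v16) [++-] → (-1.202, -2.54321, -0.0833684)–(-1.202, -2.08196, -0.616)  len=0.7046
  (v16,v23,v20) [-++] → (-1.202, -2.54321, -0.0833684)–(-1.202, -2.6154, 0)  len=0.1103

Chained into 2 loop(s):
  loop 1: 10 segments, perimeter = 4.9258
  loop 2: 10 segments, perimeter = 4.9258
Total perimeter = 9.852


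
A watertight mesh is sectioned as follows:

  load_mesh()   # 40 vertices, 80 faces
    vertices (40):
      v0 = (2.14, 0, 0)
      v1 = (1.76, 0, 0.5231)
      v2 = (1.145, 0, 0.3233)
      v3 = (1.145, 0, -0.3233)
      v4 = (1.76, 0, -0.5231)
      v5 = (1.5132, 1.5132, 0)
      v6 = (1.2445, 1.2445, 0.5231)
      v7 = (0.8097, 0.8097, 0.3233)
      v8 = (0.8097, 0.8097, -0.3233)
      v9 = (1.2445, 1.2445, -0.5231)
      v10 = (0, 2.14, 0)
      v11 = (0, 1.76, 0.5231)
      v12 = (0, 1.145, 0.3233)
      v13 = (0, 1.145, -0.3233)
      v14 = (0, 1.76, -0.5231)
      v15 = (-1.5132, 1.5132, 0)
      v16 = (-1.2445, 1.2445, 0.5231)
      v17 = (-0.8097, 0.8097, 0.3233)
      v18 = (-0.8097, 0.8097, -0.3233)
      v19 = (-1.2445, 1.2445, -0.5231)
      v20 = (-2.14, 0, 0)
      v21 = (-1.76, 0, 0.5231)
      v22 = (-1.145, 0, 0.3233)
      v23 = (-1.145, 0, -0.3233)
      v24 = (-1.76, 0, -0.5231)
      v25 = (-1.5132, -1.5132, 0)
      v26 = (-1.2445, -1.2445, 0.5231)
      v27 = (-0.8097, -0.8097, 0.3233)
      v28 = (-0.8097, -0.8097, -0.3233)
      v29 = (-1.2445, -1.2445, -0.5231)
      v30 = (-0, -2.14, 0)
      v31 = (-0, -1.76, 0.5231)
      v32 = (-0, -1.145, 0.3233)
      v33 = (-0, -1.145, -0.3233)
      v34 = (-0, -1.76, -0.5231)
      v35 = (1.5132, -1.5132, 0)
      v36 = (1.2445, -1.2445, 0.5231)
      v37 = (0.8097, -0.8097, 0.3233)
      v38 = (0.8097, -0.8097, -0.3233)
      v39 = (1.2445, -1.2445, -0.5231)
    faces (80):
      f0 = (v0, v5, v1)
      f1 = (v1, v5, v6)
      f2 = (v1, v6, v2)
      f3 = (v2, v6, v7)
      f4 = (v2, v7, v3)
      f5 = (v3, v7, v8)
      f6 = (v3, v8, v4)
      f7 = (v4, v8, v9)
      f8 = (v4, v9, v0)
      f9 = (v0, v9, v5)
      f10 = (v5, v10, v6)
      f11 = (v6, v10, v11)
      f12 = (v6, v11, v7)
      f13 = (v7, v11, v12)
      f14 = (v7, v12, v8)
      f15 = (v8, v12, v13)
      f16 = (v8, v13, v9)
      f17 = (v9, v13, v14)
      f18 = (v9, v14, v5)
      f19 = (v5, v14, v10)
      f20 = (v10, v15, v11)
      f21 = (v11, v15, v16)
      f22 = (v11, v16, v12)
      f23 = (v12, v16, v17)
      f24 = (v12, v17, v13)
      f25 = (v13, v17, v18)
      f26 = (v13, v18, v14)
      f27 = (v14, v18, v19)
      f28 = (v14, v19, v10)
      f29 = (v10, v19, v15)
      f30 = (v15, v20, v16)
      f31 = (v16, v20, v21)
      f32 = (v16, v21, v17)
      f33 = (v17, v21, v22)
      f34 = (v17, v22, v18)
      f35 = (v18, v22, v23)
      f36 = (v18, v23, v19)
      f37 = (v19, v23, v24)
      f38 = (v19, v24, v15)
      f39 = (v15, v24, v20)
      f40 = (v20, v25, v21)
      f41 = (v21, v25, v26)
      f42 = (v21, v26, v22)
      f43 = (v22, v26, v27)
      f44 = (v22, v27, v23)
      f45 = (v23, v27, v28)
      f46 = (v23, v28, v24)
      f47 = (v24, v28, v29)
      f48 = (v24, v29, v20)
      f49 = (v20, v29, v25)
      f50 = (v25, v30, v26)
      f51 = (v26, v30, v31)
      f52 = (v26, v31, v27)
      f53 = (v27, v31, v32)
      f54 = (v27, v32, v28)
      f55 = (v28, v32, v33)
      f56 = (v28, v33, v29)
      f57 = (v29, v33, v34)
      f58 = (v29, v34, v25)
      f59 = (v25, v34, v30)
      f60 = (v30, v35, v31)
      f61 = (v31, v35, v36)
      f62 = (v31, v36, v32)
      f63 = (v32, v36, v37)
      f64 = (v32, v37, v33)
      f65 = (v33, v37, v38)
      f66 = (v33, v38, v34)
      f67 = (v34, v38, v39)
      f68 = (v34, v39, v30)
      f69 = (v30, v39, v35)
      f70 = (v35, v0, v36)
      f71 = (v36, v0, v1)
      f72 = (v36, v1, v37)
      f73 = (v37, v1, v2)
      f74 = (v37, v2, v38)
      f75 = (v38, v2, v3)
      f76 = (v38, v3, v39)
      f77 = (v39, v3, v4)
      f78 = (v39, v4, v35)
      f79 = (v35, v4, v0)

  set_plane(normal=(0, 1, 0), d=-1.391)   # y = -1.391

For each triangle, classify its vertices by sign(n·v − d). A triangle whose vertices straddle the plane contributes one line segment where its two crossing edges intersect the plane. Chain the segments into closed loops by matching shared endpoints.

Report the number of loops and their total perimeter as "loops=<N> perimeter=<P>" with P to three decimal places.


loops=1 perimeter=7.075

Straddling triangles (18 of 80):
  (v20,v25,v21) [+-+] → (-1.56382, -1.391, 0)–(-1.53313, -1.391, 0.0422435)  len=0.0522
  (v21,v25,v26) [+-+] → (-1.53313, -1.391, 0.0422435)–(-1.391, -1.391, 0.237897)  len=0.2418
  (v20,v29,v25) [++-] → (-1.391, -1.391, -0.237897)–(-1.56382, -1.391, 0)  len=0.2940
  (v25,v30,v26) [--+] → (-1.04091, -1.391, 0.437523)–(-1.391, -1.391, 0.237897)  len=0.4030
  (v26,v30,v31) [+--] → (-1.04091, -1.391, 0.437523)–(-0.890825, -1.391, 0.5231)  len=0.1728
  (v26,v31,v27) [+-+] → (-0.890825, -1.391, 0.5231)–(-0.314405, -1.391, 0.445518)  len=0.5816
  (v27,v31,v32) [+-+] → (-0.314405, -1.391, 0.445518)–(0, -1.391, 0.40322)  len=0.3172
  (v29,v33,v34) [++-] → (0, -1.391, -0.40322)–(-0.890825, -1.391, -0.5231)  len=0.8989
  (v29,v34,v25) [+--] → (-0.890825, -1.391, -0.5231)–(-1.391, -1.391, -0.237897)  len=0.5758
  (v31,v35,v36) [--+] → (1.391, -1.391, 0.237897)–(0.890825, -1.391, 0.5231)  len=0.5758
  (v31,v36,v32) [-++] → (0.890825, -1.391, 0.5231)–(0, -1.391, 0.40322)  len=0.8989
  (v33,v38,v34) [++-] → (0.314405, -1.391, -0.445518)–(0, -1.391, -0.40322)  len=0.3172
  (v34,v38,v39) [-++] → (0.314405, -1.391, -0.445518)–(0.890825, -1.391, -0.5231)  len=0.5816
  (v34,v39,v30) [-+-] → (0.890825, -1.391, -0.5231)–(1.04091, -1.391, -0.437523)  len=0.1728
  (v30,v39,v35) [-+-] → (1.04091, -1.391, -0.437523)–(1.391, -1.391, -0.237897)  len=0.4030
  (v35,v0,v36) [-++] → (1.56382, -1.391, 0)–(1.391, -1.391, 0.237897)  len=0.2940
  (v39,v4,v35) [++-] → (1.53313, -1.391, -0.0422435)–(1.391, -1.391, -0.237897)  len=0.2418
  (v35,v4,v0) [-++] → (1.53313, -1.391, -0.0422435)–(1.56382, -1.391, 0)  len=0.0522

Chained into 1 loop(s):
  loop 1: 18 segments, perimeter = 7.0747
Total perimeter = 7.075


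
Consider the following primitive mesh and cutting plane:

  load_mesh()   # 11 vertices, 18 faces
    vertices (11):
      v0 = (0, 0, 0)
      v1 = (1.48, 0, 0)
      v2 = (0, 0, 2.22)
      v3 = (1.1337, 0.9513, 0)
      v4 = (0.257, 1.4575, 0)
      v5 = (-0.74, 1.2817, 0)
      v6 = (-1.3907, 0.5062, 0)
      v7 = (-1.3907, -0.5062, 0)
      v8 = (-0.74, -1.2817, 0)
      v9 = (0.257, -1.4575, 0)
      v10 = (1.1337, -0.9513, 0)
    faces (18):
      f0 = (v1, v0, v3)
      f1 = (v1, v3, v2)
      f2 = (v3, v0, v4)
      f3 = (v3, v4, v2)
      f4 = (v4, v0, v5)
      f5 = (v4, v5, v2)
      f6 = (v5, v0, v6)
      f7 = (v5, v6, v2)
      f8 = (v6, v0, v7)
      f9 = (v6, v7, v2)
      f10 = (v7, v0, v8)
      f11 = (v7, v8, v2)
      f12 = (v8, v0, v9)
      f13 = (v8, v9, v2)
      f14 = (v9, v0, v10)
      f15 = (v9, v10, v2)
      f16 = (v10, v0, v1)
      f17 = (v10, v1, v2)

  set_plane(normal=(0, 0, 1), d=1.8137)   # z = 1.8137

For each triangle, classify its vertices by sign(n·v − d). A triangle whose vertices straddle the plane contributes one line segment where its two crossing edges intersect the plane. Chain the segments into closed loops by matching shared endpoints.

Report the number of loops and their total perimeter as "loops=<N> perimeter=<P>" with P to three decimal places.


Straddling triangles (9 of 18):
  (v1,v3,v2) [--+] → (0.207488, 0.174105, 1.8137)–(0.270867, 0, 1.8137)  len=0.1853
  (v3,v4,v2) [--+] → (0.0470356, 0.266749, 1.8137)–(0.207488, 0.174105, 1.8137)  len=0.1853
  (v4,v5,v2) [--+] → (-0.135433, 0.234574, 1.8137)–(0.0470356, 0.266749, 1.8137)  len=0.1853
  (v5,v6,v2) [--+] → (-0.254523, 0.0926437, 1.8137)–(-0.135433, 0.234574, 1.8137)  len=0.1853
  (v6,v7,v2) [--+] → (-0.254523, -0.0926437, 1.8137)–(-0.254523, 0.0926437, 1.8137)  len=0.1853
  (v7,v8,v2) [--+] → (-0.135433, -0.234574, 1.8137)–(-0.254523, -0.0926437, 1.8137)  len=0.1853
  (v8,v9,v2) [--+] → (0.0470356, -0.266749, 1.8137)–(-0.135433, -0.234574, 1.8137)  len=0.1853
  (v9,v10,v2) [--+] → (0.207488, -0.174105, 1.8137)–(0.0470356, -0.266749, 1.8137)  len=0.1853
  (v10,v1,v2) [--+] → (0.270867, 0, 1.8137)–(0.207488, -0.174105, 1.8137)  len=0.1853

Chained into 1 loop(s):
  loop 1: 9 segments, perimeter = 1.6675
Total perimeter = 1.668

loops=1 perimeter=1.668


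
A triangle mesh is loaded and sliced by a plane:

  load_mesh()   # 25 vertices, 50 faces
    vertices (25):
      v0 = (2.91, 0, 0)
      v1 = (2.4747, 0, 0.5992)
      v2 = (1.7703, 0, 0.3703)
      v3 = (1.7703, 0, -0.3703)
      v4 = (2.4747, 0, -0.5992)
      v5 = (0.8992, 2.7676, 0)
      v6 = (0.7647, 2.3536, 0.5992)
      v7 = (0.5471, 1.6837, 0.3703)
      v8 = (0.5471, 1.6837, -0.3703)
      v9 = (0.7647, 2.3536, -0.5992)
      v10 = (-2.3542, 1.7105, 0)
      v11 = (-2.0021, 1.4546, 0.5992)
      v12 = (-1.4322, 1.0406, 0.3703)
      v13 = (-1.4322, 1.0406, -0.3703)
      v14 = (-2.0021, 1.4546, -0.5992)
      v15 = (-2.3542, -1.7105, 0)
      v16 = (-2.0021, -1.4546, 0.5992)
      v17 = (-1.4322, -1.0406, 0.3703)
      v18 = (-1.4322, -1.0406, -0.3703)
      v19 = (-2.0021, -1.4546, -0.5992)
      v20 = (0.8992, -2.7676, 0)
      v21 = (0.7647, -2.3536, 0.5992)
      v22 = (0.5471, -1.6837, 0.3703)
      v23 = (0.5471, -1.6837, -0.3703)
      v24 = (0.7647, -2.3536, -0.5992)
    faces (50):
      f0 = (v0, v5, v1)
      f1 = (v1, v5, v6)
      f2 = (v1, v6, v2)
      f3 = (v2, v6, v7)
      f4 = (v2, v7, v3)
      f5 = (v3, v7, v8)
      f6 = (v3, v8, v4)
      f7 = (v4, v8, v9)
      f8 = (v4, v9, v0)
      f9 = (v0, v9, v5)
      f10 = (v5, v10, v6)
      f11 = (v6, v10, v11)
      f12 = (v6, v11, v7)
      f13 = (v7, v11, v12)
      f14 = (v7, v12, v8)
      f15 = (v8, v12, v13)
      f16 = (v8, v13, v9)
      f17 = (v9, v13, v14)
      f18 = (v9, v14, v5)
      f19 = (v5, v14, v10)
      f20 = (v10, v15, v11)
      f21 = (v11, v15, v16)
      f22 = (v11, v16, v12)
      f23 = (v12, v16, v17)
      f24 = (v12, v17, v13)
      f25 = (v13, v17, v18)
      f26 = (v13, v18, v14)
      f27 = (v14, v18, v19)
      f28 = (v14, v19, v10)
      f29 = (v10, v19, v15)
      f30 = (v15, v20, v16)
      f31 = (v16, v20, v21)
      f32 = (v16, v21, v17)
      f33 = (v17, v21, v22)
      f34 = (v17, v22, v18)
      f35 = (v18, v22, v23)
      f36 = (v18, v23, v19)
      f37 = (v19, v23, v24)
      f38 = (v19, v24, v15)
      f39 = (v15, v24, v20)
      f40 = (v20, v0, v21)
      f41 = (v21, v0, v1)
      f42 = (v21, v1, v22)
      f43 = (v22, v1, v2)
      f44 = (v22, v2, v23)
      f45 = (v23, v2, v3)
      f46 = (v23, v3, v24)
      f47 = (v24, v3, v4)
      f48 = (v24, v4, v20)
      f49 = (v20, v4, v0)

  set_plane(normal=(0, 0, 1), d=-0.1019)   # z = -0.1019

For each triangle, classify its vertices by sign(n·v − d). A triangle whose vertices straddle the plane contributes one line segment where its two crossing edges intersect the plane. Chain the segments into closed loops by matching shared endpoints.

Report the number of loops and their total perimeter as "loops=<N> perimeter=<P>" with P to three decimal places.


Straddling triangles (20 of 50):
  (v2,v7,v3) [++-] → (1.327, 0.610188, -0.1019)–(1.7703, 0, -0.1019)  len=0.7542
  (v3,v7,v8) [-+-] → (1.327, 0.610188, -0.1019)–(0.5471, 1.6837, -0.1019)  len=1.3269
  (v4,v9,v0) [--+] → (2.54517, 0.400253, -0.1019)–(2.83597, 0, -0.1019)  len=0.4947
  (v0,v9,v5) [+-+] → (2.54517, 0.400253, -0.1019)–(0.876327, 2.6972, -0.1019)  len=2.8392
  (v7,v12,v8) [++-] → (-0.170216, 1.45063, -0.1019)–(0.5471, 1.6837, -0.1019)  len=0.7542
  (v8,v12,v13) [-+-] → (-0.170216, 1.45063, -0.1019)–(-1.4322, 1.0406, -0.1019)  len=1.3269
  (v9,v14,v5) [--+] → (0.405805, 2.54431, -0.1019)–(0.876327, 2.6972, -0.1019)  len=0.4947
  (v5,v14,v10) [+-+] → (0.405805, 2.54431, -0.1019)–(-2.29432, 1.66698, -0.1019)  len=2.8391
  (v12,v17,v13) [++-] → (-1.4322, 0.286355, -0.1019)–(-1.4322, 1.0406, -0.1019)  len=0.7542
  (v13,v17,v18) [-+-] → (-1.4322, 0.286355, -0.1019)–(-1.4322, -1.0406, -0.1019)  len=1.3270
  (v14,v19,v10) [--+] → (-2.29432, 1.17224, -0.1019)–(-2.29432, 1.66698, -0.1019)  len=0.4947
  (v10,v19,v15) [+-+] → (-2.29432, 1.17224, -0.1019)–(-2.29432, -1.66698, -0.1019)  len=2.8392
  (v17,v22,v18) [++-] → (-0.714884, -1.27367, -0.1019)–(-1.4322, -1.0406, -0.1019)  len=0.7542
  (v18,v22,v23) [-+-] → (-0.714884, -1.27367, -0.1019)–(0.5471, -1.6837, -0.1019)  len=1.3269
  (v19,v24,v15) [--+] → (-1.8238, -1.81987, -0.1019)–(-2.29432, -1.66698, -0.1019)  len=0.4947
  (v15,v24,v20) [+-+] → (-1.8238, -1.81987, -0.1019)–(0.876327, -2.6972, -0.1019)  len=2.8391
  (v22,v2,v23) [++-] → (0.990399, -1.07351, -0.1019)–(0.5471, -1.6837, -0.1019)  len=0.7542
  (v23,v2,v3) [-+-] → (0.990399, -1.07351, -0.1019)–(1.7703, 0, -0.1019)  len=1.3269
  (v24,v4,v20) [--+] → (1.16713, -2.29694, -0.1019)–(0.876327, -2.6972, -0.1019)  len=0.4947
  (v20,v4,v0) [+-+] → (1.16713, -2.29694, -0.1019)–(2.83597, 0, -0.1019)  len=2.8392

Chained into 2 loop(s):
  loop 1: 10 segments, perimeter = 10.4058
  loop 2: 10 segments, perimeter = 16.6695
Total perimeter = 27.075

loops=2 perimeter=27.075


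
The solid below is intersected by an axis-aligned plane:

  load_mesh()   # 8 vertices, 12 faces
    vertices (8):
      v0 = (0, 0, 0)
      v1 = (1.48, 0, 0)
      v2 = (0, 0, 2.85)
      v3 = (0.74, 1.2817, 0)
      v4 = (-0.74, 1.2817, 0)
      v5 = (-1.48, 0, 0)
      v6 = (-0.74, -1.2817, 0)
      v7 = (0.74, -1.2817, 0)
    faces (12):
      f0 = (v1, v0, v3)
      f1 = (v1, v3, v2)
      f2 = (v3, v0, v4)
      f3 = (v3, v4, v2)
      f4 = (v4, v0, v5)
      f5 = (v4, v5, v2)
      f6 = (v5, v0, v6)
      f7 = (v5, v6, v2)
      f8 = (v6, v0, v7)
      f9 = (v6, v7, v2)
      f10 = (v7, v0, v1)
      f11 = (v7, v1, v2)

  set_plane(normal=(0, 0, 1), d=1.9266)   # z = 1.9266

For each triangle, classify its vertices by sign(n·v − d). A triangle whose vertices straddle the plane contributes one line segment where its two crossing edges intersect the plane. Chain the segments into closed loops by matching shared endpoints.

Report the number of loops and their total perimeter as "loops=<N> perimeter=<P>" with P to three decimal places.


loops=1 perimeter=2.877

Straddling triangles (6 of 12):
  (v1,v3,v2) [--+] → (0.23976, 0.415271, 1.9266)–(0.47952, 0, 1.9266)  len=0.4795
  (v3,v4,v2) [--+] → (-0.23976, 0.415271, 1.9266)–(0.23976, 0.415271, 1.9266)  len=0.4795
  (v4,v5,v2) [--+] → (-0.47952, 0, 1.9266)–(-0.23976, 0.415271, 1.9266)  len=0.4795
  (v5,v6,v2) [--+] → (-0.23976, -0.415271, 1.9266)–(-0.47952, 0, 1.9266)  len=0.4795
  (v6,v7,v2) [--+] → (0.23976, -0.415271, 1.9266)–(-0.23976, -0.415271, 1.9266)  len=0.4795
  (v7,v1,v2) [--+] → (0.47952, 0, 1.9266)–(0.23976, -0.415271, 1.9266)  len=0.4795

Chained into 1 loop(s):
  loop 1: 6 segments, perimeter = 2.8771
Total perimeter = 2.877


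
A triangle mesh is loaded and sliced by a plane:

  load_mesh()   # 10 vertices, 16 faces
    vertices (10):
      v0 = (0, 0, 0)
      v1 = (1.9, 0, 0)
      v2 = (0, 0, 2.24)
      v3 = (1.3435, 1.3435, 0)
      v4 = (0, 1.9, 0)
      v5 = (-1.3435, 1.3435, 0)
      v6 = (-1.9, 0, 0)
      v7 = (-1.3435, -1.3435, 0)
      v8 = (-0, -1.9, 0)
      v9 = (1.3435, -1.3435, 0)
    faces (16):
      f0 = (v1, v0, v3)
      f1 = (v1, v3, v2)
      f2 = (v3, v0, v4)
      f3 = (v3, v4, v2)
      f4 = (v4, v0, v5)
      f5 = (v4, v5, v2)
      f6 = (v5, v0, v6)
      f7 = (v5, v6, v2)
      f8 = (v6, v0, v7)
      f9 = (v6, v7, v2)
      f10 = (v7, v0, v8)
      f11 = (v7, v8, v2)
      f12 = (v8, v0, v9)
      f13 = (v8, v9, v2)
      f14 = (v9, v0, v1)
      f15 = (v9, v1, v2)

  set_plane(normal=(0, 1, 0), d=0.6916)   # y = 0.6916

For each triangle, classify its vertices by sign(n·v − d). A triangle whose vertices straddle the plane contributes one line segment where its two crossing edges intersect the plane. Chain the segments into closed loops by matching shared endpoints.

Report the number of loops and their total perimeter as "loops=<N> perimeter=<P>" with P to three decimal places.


loops=1 perimeter=7.617

Straddling triangles (8 of 16):
  (v1,v0,v3) [--+] → (0.6916, 0.6916, 0)–(1.61353, 0.6916, 0)  len=0.9219
  (v1,v3,v2) [-+-] → (1.61353, 0.6916, 0)–(0.6916, 0.6916, 1.0869)  len=1.4252
  (v3,v0,v4) [+-+] → (0.6916, 0.6916, 0)–(0, 0.6916, 0)  len=0.6916
  (v3,v4,v2) [++-] → (0, 0.6916, 1.42464)–(0.6916, 0.6916, 1.0869)  len=0.7697
  (v4,v0,v5) [+-+] → (0, 0.6916, 0)–(-0.6916, 0.6916, 0)  len=0.6916
  (v4,v5,v2) [++-] → (-0.6916, 0.6916, 1.0869)–(0, 0.6916, 1.42464)  len=0.7697
  (v5,v0,v6) [+--] → (-0.6916, 0.6916, 0)–(-1.61353, 0.6916, 0)  len=0.9219
  (v5,v6,v2) [+--] → (-1.61353, 0.6916, 0)–(-0.6916, 0.6916, 1.0869)  len=1.4252

Chained into 1 loop(s):
  loop 1: 8 segments, perimeter = 7.6169
Total perimeter = 7.617


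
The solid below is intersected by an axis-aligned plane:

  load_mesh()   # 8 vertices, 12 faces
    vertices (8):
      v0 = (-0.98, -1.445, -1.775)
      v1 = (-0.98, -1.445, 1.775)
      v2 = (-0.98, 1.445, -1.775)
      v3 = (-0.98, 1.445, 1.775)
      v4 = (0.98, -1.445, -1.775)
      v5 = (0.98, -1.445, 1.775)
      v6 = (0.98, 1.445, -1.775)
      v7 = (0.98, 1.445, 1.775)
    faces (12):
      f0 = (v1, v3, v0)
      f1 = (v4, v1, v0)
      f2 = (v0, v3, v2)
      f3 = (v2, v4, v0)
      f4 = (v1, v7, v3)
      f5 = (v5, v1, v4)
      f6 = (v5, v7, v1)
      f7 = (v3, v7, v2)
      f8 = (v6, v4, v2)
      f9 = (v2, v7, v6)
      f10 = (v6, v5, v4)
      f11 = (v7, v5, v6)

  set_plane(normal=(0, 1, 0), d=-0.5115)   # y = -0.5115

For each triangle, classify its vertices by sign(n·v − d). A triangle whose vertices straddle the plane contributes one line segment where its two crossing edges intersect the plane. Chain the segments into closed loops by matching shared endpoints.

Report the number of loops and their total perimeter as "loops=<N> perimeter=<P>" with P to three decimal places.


Straddling triangles (8 of 12):
  (v1,v3,v0) [-+-] → (-0.98, -0.5115, 1.775)–(-0.98, -0.5115, -0.628313)  len=2.4033
  (v0,v3,v2) [-++] → (-0.98, -0.5115, -0.628313)–(-0.98, -0.5115, -1.775)  len=1.1467
  (v2,v4,v0) [+--] → (0.3469, -0.5115, -1.775)–(-0.98, -0.5115, -1.775)  len=1.3269
  (v1,v7,v3) [-++] → (-0.3469, -0.5115, 1.775)–(-0.98, -0.5115, 1.775)  len=0.6331
  (v5,v7,v1) [-+-] → (0.98, -0.5115, 1.775)–(-0.3469, -0.5115, 1.775)  len=1.3269
  (v6,v4,v2) [+-+] → (0.98, -0.5115, -1.775)–(0.3469, -0.5115, -1.775)  len=0.6331
  (v6,v5,v4) [+--] → (0.98, -0.5115, 0.628313)–(0.98, -0.5115, -1.775)  len=2.4033
  (v7,v5,v6) [+-+] → (0.98, -0.5115, 1.775)–(0.98, -0.5115, 0.628313)  len=1.1467

Chained into 1 loop(s):
  loop 1: 8 segments, perimeter = 11.0200
Total perimeter = 11.020

loops=1 perimeter=11.020


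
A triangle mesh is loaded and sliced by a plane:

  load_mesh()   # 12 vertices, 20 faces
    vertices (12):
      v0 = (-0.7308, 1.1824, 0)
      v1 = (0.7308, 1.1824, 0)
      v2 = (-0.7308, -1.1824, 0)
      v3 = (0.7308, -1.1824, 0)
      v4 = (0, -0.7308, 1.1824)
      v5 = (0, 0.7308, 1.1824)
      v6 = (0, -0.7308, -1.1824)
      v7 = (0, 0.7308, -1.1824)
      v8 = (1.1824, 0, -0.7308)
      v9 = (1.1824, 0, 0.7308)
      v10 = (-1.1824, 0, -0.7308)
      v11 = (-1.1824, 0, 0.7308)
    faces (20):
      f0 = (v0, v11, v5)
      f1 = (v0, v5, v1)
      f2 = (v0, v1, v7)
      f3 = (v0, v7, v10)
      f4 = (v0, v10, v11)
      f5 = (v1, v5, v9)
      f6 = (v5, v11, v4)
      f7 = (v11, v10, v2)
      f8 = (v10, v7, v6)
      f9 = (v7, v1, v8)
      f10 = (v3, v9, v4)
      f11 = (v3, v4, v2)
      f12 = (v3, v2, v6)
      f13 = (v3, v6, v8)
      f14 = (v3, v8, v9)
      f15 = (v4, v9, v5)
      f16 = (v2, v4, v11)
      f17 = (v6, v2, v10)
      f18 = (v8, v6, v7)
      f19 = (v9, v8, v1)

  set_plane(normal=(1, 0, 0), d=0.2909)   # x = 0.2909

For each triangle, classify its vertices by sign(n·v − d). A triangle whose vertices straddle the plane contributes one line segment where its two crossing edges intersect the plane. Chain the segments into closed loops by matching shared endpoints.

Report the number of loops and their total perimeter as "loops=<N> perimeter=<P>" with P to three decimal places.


Straddling triangles (10 of 20):
  (v0,v5,v1) [--+] → (0.2909, 0.910563, 0.711737)–(0.2909, 1.1824, 0)  len=0.7619
  (v0,v1,v7) [-+-] → (0.2909, 1.1824, 0)–(0.2909, 0.910563, -0.711737)  len=0.7619
  (v1,v5,v9) [+-+] → (0.2909, 0.910563, 0.711737)–(0.2909, 0.551005, 1.0713)  len=0.5085
  (v7,v1,v8) [-++] → (0.2909, 0.910563, -0.711737)–(0.2909, 0.551005, -1.0713)  len=0.5085
  (v3,v9,v4) [++-] → (0.2909, -0.551005, 1.0713)–(0.2909, -0.910563, 0.711737)  len=0.5085
  (v3,v4,v2) [+--] → (0.2909, -0.910563, 0.711737)–(0.2909, -1.1824, 0)  len=0.7619
  (v3,v2,v6) [+--] → (0.2909, -1.1824, 0)–(0.2909, -0.910563, -0.711737)  len=0.7619
  (v3,v6,v8) [+-+] → (0.2909, -0.910563, -0.711737)–(0.2909, -0.551005, -1.0713)  len=0.5085
  (v4,v9,v5) [-+-] → (0.2909, -0.551005, 1.0713)–(0.2909, 0.551005, 1.0713)  len=1.1020
  (v8,v6,v7) [+--] → (0.2909, -0.551005, -1.0713)–(0.2909, 0.551005, -1.0713)  len=1.1020

Chained into 1 loop(s):
  loop 1: 10 segments, perimeter = 7.2855
Total perimeter = 7.286

loops=1 perimeter=7.286


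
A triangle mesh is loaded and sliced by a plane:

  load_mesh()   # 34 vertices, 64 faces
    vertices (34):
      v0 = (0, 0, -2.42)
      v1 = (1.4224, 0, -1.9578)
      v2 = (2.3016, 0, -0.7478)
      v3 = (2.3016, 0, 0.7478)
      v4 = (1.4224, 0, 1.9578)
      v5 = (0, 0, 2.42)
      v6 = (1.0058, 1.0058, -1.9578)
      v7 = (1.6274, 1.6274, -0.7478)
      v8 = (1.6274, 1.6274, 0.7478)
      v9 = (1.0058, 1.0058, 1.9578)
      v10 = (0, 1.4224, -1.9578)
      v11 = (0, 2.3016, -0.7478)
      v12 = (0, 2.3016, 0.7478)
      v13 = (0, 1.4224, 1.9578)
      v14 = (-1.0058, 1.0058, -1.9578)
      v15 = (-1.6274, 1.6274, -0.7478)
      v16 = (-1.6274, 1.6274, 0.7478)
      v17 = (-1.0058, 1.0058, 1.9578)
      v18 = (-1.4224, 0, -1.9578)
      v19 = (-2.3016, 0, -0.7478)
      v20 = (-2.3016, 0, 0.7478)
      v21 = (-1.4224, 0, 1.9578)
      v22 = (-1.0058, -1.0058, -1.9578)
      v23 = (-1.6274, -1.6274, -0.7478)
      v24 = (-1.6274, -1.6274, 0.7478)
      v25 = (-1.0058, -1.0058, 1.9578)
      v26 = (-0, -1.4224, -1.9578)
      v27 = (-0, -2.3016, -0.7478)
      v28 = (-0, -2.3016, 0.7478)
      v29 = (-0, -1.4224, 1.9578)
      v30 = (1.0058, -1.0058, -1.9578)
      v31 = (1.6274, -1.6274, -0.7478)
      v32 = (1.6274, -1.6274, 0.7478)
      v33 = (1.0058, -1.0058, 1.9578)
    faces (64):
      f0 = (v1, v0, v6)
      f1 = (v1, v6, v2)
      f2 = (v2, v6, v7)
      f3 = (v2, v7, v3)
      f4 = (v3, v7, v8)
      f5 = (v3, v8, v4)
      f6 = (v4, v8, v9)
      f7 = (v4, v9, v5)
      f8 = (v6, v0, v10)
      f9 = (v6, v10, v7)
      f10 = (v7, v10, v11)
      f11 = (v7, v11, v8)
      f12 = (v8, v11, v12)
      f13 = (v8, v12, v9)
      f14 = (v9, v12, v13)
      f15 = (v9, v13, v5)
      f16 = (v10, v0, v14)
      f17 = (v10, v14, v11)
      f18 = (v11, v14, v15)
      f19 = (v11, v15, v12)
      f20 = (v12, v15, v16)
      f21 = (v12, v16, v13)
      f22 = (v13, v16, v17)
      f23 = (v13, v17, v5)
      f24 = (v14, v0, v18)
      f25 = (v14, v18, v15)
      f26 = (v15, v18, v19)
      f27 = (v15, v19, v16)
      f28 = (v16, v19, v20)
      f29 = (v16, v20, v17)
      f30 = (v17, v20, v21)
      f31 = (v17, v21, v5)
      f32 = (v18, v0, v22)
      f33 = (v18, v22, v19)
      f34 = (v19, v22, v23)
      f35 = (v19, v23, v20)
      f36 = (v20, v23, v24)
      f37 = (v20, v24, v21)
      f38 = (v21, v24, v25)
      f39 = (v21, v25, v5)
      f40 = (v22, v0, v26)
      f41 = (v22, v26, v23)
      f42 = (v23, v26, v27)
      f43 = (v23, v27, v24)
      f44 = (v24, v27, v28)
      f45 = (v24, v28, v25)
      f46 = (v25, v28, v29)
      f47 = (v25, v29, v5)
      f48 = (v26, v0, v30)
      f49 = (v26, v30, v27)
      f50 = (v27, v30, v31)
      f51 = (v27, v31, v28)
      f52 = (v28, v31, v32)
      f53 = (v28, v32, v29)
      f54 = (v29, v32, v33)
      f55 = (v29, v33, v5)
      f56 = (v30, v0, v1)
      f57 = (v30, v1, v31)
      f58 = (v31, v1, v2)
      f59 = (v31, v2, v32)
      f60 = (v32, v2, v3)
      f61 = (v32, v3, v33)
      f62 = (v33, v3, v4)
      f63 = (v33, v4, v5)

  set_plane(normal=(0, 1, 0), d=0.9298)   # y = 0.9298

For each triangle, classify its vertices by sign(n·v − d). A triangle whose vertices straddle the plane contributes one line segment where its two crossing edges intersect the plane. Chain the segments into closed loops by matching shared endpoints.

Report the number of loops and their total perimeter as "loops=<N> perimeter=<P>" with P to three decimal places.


loops=1 perimeter=13.179

Straddling triangles (20 of 64):
  (v1,v0,v6) [--+] → (0.9298, 0.9298, -1.99272)–(1.03728, 0.9298, -1.9578)  len=0.1130
  (v1,v6,v2) [-+-] → (1.03728, 0.9298, -1.9578)–(1.10371, 0.9298, -1.86637)  len=0.1130
  (v2,v6,v7) [-++] → (1.10371, 0.9298, -1.86637)–(1.9164, 0.9298, -0.7478)  len=1.3826
  (v2,v7,v3) [-+-] → (1.9164, 0.9298, -0.7478)–(1.9164, 0.9298, -0.106697)  len=0.6411
  (v3,v7,v8) [-++] → (1.9164, 0.9298, -0.106697)–(1.9164, 0.9298, 0.7478)  len=0.8545
  (v3,v8,v4) [-+-] → (1.9164, 0.9298, 0.7478)–(1.53952, 0.9298, 1.26648)  len=0.6411
  (v4,v8,v9) [-++] → (1.53952, 0.9298, 1.26648)–(1.03728, 0.9298, 1.9578)  len=0.8545
  (v4,v9,v5) [-+-] → (1.03728, 0.9298, 1.9578)–(0.9298, 0.9298, 1.99272)  len=0.1130
  (v6,v0,v10) [+-+] → (0.9298, 0.9298, -1.99272)–(0, 0.9298, -2.11787)  len=0.9382
  (v9,v13,v5) [++-] → (0, 0.9298, 2.11787)–(0.9298, 0.9298, 1.99272)  len=0.9382
  (v10,v0,v14) [+-+] → (0, 0.9298, -2.11787)–(-0.9298, 0.9298, -1.99272)  len=0.9382
  (v13,v17,v5) [++-] → (-0.9298, 0.9298, 1.99272)–(0, 0.9298, 2.11787)  len=0.9382
  (v14,v0,v18) [+--] → (-0.9298, 0.9298, -1.99272)–(-1.03728, 0.9298, -1.9578)  len=0.1130
  (v14,v18,v15) [+-+] → (-1.03728, 0.9298, -1.9578)–(-1.53952, 0.9298, -1.26648)  len=0.8545
  (v15,v18,v19) [+--] → (-1.53952, 0.9298, -1.26648)–(-1.9164, 0.9298, -0.7478)  len=0.6411
  (v15,v19,v16) [+-+] → (-1.9164, 0.9298, -0.7478)–(-1.9164, 0.9298, 0.106697)  len=0.8545
  (v16,v19,v20) [+--] → (-1.9164, 0.9298, 0.106697)–(-1.9164, 0.9298, 0.7478)  len=0.6411
  (v16,v20,v17) [+-+] → (-1.9164, 0.9298, 0.7478)–(-1.10371, 0.9298, 1.86637)  len=1.3826
  (v17,v20,v21) [+--] → (-1.10371, 0.9298, 1.86637)–(-1.03728, 0.9298, 1.9578)  len=0.1130
  (v17,v21,v5) [+--] → (-1.03728, 0.9298, 1.9578)–(-0.9298, 0.9298, 1.99272)  len=0.1130

Chained into 1 loop(s):
  loop 1: 20 segments, perimeter = 13.1786
Total perimeter = 13.179
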